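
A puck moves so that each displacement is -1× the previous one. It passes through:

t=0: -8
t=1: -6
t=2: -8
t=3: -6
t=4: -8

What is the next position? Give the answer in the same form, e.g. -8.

-6

Step-to-step displacements: +2, -2, +2, -2; each is -1× the previous.
step 5: -8 + 2 → -6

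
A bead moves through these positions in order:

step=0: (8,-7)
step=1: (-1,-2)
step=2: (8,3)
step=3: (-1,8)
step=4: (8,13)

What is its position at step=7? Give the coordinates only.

(-1,28)

First: cycles through 8, -1 every 2 steps. Step 7 lands at position 1 of the cycle → -1.
Second: linear, +5 per step → 28 at step 7.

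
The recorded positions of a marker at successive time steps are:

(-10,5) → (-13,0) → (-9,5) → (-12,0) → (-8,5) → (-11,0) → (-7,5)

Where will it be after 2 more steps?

(-6,5)

The moves between consecutive positions are (-3,-5), (+4,+5), (-3,-5), (+4,+5), (-3,-5), (+4,+5); they repeat the 2-cycle [(-3,-5), (+4,+5)].
step 7: apply (-3,-5) → (-10,0)
step 8: apply (+4,+5) → (-6,5)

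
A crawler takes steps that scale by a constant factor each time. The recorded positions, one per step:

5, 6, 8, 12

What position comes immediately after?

20

Step-to-step displacements: +1, +2, +4; each is 2× the previous.
step 4: 12 + 8 → 20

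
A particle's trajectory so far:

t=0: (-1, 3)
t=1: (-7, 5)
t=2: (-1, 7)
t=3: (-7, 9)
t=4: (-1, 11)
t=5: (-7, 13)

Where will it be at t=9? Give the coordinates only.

(-7, 21)

First: cycles through -1, -7 every 2 steps. Step 9 lands at position 1 of the cycle → -7.
Second: linear, +2 per step → 21 at step 9.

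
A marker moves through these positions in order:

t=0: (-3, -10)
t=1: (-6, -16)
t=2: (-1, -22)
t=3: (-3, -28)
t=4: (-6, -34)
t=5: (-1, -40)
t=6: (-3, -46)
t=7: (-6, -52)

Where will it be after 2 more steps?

(-3, -64)

The first coordinate repeats the cycle [-3, -6, -1] with period 3; step 9 mod 3 = 0, giving -3.
The second coordinate changes by -6 each step, so at step 9 it is -10 + 9·(-6) = -64.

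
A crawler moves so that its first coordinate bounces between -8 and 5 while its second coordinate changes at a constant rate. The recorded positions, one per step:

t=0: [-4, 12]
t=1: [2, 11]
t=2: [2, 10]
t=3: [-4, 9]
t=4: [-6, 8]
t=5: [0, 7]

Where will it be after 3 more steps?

[-8, 4]

The first coordinate reflects between -8 and 5, moving 6 per step.
  step 6: 0 → 4
  step 7: 4 → -2
  step 8: -2 → -8
The second coordinate changes by -1 each step: at step 8 it is 4.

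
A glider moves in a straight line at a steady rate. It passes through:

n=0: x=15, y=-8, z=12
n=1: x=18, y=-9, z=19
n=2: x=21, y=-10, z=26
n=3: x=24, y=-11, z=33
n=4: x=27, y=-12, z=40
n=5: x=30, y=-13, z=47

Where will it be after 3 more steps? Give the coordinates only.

The position changes by (+3, -1, +7) every step.
step 6: x=30, y=-13, z=47 + (+3, -1, +7) → x=33, y=-14, z=54
step 7: x=33, y=-14, z=54 + (+3, -1, +7) → x=36, y=-15, z=61
step 8: x=36, y=-15, z=61 + (+3, -1, +7) → x=39, y=-16, z=68

x=39, y=-16, z=68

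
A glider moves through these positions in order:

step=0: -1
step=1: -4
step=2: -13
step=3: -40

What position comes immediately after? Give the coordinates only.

The jumps are -3, -9, -27 — a geometric progression with ratio 3.
step 4: -40 − 81 → -121

-121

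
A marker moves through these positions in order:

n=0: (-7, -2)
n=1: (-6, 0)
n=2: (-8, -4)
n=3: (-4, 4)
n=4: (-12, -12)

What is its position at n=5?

Consecutive displacements (+1, +2), (-2, -4), (+4, +8), (-8, -16) scale by a factor of -2 each step.
step 5: (-12, -12) + (+16, +32) → (4, 20)

(4, 20)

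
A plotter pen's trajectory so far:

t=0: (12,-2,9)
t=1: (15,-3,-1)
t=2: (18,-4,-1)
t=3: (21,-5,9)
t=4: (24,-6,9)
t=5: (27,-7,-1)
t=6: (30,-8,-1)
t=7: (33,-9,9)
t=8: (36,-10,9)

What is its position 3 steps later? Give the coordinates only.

(45,-13,9)

First: linear, +3 per step → 45 at step 11.
Second: linear, -1 per step → -13 at step 11.
Third: cycles through 9, -1, -1, 9 every 4 steps. Step 11 lands at position 3 of the cycle → 9.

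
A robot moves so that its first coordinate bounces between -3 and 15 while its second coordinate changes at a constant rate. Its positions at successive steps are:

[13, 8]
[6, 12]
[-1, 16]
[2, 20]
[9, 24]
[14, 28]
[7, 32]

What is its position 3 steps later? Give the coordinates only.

[8, 44]

The first coordinate travels 7 per step and bounces off the walls at -3 and 15.
  step 7: 7 → 0
  step 8: 0 → 1
  step 9: 1 → 8
The second coordinate changes by +4 each step: at step 9 it is 44.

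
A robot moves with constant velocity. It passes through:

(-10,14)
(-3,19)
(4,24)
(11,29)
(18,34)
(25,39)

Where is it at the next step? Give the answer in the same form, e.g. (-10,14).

(32,44)

The position changes by (+7,+5) every step.
step 6: (25,39) + (+7,+5) → (32,44)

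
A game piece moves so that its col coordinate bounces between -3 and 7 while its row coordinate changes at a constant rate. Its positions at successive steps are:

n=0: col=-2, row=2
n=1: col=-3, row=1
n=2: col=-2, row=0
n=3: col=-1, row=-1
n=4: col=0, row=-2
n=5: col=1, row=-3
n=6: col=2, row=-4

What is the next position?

col=3, row=-5

The col coordinate reflects between -3 and 7, moving 1 per step.
  step 7: 2 → 3
The row coordinate changes by -1 each step: at step 7 it is -5.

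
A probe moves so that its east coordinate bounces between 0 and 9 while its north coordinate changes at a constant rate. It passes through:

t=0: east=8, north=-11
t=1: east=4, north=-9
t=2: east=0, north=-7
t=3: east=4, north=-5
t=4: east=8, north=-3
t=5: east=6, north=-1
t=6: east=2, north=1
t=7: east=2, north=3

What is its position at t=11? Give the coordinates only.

The east coordinate reflects between 0 and 9, moving 4 per step.
  step 8: 2 → 6
  step 9: 6 → 8
  step 10: 8 → 4
  step 11: 4 → 0
The north coordinate changes by +2 each step: at step 11 it is 11.

east=0, north=11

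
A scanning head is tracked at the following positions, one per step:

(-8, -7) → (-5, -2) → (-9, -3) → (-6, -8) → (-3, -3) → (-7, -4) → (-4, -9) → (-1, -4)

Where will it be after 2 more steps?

(-2, -10)

Step-to-step displacements: (+3, +5), (-4, -1), (+3, -5), (+3, +5), (-4, -1), (+3, -5), (+3, +5) — a repeating cycle of length 3.
step 8: apply (-4, -1) → (-5, -5)
step 9: apply (+3, -5) → (-2, -10)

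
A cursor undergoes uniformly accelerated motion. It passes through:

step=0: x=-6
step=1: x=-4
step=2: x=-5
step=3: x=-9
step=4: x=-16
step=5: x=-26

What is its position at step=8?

Successive displacements: +2, -1, -4, -7, -10 — each changes by -3.
step 6: -26 − 13 → x=-39
step 7: -39 − 16 → x=-55
step 8: -55 − 19 → x=-74

x=-74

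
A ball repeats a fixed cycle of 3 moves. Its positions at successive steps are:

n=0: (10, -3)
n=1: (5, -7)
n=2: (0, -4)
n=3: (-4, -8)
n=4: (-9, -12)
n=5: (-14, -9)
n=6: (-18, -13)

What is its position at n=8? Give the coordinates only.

(-28, -14)

The moves between consecutive positions are (-5, -4), (-5, +3), (-4, -4), (-5, -4), (-5, +3), (-4, -4); they repeat the 3-cycle [(-5, -4), (-5, +3), (-4, -4)].
step 7: apply (-5, -4) → (-23, -17)
step 8: apply (-5, +3) → (-28, -14)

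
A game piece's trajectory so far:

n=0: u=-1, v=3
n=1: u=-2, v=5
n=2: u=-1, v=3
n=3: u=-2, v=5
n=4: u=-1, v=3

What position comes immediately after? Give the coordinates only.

Consecutive displacements (-1, +2), (+1, -2), (-1, +2), (+1, -2) scale by a factor of -1 each step.
step 5: u=-1, v=3 + (-1, +2) → u=-2, v=5

u=-2, v=5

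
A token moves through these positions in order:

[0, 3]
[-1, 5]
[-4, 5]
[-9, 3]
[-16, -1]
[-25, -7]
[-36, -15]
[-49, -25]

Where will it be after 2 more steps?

Successive displacements: [-1, +2], [-3, +0], [-5, -2], [-7, -4], [-9, -6], [-11, -8], [-13, -10] — each changes by [-2, -2].
step 8: [-49, -25] + [-15, -12] → [-64, -37]
step 9: [-64, -37] + [-17, -14] → [-81, -51]

[-81, -51]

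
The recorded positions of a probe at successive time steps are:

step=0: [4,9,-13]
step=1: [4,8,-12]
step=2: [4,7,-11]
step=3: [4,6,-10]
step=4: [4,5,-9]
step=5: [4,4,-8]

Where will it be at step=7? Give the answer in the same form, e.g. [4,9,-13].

[4,2,-6]

The position changes by [+0,-1,+1] every step.
step 6: [4,4,-8] + [+0,-1,+1] → [4,3,-7]
step 7: [4,3,-7] + [+0,-1,+1] → [4,2,-6]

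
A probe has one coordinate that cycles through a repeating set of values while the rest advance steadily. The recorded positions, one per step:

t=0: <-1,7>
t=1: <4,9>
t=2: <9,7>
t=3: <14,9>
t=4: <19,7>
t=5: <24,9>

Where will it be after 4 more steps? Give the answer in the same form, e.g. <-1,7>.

<44,9>

The first coordinate changes by +5 each step, so at step 9 it is -1 + 9·(5) = 44.
The second coordinate repeats the cycle [7, 9] with period 2; step 9 mod 2 = 1, giving 9.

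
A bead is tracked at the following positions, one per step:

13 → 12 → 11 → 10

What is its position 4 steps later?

Each step adds -1 to the position.
step 4: 10 − 1 → 9
step 5: 9 − 1 → 8
step 6: 8 − 1 → 7
step 7: 7 − 1 → 6

6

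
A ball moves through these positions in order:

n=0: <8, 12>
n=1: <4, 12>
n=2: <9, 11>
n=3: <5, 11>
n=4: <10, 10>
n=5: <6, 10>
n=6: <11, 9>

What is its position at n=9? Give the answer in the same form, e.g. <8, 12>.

<8, 8>

The moves between consecutive positions are <-4, +0>, <+5, -1>, <-4, +0>, <+5, -1>, <-4, +0>, <+5, -1>; they repeat the 2-cycle [<-4, +0>, <+5, -1>].
step 7: apply <-4, +0> → <7, 9>
step 8: apply <+5, -1> → <12, 8>
step 9: apply <-4, +0> → <8, 8>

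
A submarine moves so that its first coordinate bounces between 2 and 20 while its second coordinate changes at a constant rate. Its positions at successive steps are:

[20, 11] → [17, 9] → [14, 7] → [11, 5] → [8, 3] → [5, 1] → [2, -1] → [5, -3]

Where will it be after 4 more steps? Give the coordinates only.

The first coordinate reflects between 2 and 20, moving 3 per step.
  step 8: 5 → 8
  step 9: 8 → 11
  step 10: 11 → 14
  step 11: 14 → 17
The second coordinate changes by -2 each step: at step 11 it is -11.

[17, -11]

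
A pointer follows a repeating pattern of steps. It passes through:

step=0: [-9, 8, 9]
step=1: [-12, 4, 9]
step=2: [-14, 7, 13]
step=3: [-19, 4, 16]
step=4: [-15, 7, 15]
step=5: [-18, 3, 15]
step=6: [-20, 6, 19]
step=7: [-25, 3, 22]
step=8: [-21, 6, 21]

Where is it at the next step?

[-24, 2, 21]

Differencing gives [-3, -4, +0], [-2, +3, +4], [-5, -3, +3], [+4, +3, -1], [-3, -4, +0], [-2, +3, +4], [-5, -3, +3], [+4, +3, -1]. This is the pattern [-3, -4, +0], [-2, +3, +4], [-5, -3, +3], [+4, +3, -1] repeated.
step 9: apply [-3, -4, +0] → [-24, 2, 21]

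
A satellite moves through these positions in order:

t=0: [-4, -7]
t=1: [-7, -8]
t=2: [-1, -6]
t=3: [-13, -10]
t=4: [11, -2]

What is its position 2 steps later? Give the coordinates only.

[59, 14]

The jumps are [-3, -1], [+6, +2], [-12, -4], [+24, +8] — a geometric progression with ratio -2.
step 5: [11, -2] + [-48, -16] → [-37, -18]
step 6: [-37, -18] + [+96, +32] → [59, 14]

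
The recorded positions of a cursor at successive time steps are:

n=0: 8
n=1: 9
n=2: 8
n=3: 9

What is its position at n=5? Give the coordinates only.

9

Consecutive displacements +1, -1, +1 scale by a factor of -1 each step.
step 4: 9 − 1 → 8
step 5: 8 + 1 → 9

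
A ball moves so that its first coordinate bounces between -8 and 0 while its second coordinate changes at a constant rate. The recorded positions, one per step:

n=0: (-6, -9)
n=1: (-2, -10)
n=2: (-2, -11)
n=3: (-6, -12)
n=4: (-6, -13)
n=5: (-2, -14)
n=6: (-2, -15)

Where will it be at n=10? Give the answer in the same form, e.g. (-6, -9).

(-2, -19)

The first coordinate reflects between -8 and 0, moving 4 per step.
  step 7: -2 → -6
  step 8: -6 → -6
  step 9: -6 → -2
  step 10: -2 → -2
The second coordinate changes by -1 each step: at step 10 it is -19.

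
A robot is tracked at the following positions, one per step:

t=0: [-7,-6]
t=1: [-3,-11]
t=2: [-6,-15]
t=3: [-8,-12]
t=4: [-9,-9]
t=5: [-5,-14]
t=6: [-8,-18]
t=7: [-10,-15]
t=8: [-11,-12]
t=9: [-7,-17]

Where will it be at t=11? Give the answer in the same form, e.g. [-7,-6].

Step-to-step displacements: [+4,-5], [-3,-4], [-2,+3], [-1,+3], [+4,-5], [-3,-4], [-2,+3], [-1,+3], [+4,-5] — a repeating cycle of length 4.
step 10: apply [-3,-4] → [-10,-21]
step 11: apply [-2,+3] → [-12,-18]

[-12,-18]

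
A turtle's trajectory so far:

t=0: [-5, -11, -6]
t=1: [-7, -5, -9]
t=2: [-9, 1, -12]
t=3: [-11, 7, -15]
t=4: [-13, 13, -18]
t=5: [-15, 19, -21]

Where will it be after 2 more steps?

[-19, 31, -27]

Constant displacement of [-2, +6, -3] per step.
step 6: [-15, 19, -21] + [-2, +6, -3] → [-17, 25, -24]
step 7: [-17, 25, -24] + [-2, +6, -3] → [-19, 31, -27]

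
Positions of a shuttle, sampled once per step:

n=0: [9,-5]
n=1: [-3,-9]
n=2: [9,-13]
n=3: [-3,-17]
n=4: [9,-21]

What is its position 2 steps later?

[9,-29]

First: cycles through 9, -3 every 2 steps. Step 6 lands at position 0 of the cycle → 9.
Second: linear, -4 per step → -29 at step 6.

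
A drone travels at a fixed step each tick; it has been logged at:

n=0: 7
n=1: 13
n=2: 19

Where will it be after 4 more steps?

43

Each step adds +6 to the position.
step 3: 19 + 6 → 25
step 4: 25 + 6 → 31
step 5: 31 + 6 → 37
step 6: 37 + 6 → 43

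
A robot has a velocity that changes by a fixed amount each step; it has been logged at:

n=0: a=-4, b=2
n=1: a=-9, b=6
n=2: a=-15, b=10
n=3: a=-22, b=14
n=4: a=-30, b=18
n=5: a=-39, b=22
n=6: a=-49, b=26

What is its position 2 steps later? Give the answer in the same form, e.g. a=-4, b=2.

Taking differences between consecutive positions: (-5, +4), (-6, +4), (-7, +4), (-8, +4), (-9, +4), (-10, +4). These grow by (-1, +0) each step.
step 7: a=-49, b=26 + (-11, +4) → a=-60, b=30
step 8: a=-60, b=30 + (-12, +4) → a=-72, b=34

a=-72, b=34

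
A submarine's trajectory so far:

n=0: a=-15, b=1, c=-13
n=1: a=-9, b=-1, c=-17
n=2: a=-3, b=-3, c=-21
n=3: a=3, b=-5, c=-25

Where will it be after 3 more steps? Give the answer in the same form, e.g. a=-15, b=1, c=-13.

Constant displacement of (+6, -2, -4) per step.
step 4: a=3, b=-5, c=-25 + (+6, -2, -4) → a=9, b=-7, c=-29
step 5: a=9, b=-7, c=-29 + (+6, -2, -4) → a=15, b=-9, c=-33
step 6: a=15, b=-9, c=-33 + (+6, -2, -4) → a=21, b=-11, c=-37

a=21, b=-11, c=-37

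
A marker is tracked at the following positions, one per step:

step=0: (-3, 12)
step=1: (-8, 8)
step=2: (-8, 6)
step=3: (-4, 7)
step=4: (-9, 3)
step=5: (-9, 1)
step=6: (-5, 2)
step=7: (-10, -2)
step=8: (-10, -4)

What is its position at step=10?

The moves between consecutive positions are (-5, -4), (+0, -2), (+4, +1), (-5, -4), (+0, -2), (+4, +1), (-5, -4), (+0, -2); they repeat the 3-cycle [(-5, -4), (+0, -2), (+4, +1)].
step 9: apply (+4, +1) → (-6, -3)
step 10: apply (-5, -4) → (-11, -7)

(-11, -7)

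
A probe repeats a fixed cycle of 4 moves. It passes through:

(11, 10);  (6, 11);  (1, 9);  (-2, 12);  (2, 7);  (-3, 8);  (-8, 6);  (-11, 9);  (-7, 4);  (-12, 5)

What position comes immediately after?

(-17, 3)

Differencing gives (-5, +1), (-5, -2), (-3, +3), (+4, -5), (-5, +1), (-5, -2), (-3, +3), (+4, -5), (-5, +1). This is the pattern (-5, +1), (-5, -2), (-3, +3), (+4, -5) repeated.
step 10: apply (-5, -2) → (-17, 3)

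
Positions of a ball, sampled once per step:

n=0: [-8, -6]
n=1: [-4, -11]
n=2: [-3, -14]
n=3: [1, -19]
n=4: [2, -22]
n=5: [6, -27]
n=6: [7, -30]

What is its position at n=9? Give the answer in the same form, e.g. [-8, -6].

[16, -43]

Step-to-step displacements: [+4, -5], [+1, -3], [+4, -5], [+1, -3], [+4, -5], [+1, -3] — a repeating cycle of length 2.
step 7: apply [+4, -5] → [11, -35]
step 8: apply [+1, -3] → [12, -38]
step 9: apply [+4, -5] → [16, -43]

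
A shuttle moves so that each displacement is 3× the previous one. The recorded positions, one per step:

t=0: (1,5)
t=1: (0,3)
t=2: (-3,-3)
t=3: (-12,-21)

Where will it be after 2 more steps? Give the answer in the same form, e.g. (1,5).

The jumps are (-1,-2), (-3,-6), (-9,-18) — a geometric progression with ratio 3.
step 4: (-12,-21) + (-27,-54) → (-39,-75)
step 5: (-39,-75) + (-81,-162) → (-120,-237)

(-120,-237)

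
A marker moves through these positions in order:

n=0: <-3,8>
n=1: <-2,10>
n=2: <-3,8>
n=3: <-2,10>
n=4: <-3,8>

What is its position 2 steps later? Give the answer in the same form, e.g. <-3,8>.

<-3,8>

The jumps are <+1,+2>, <-1,-2>, <+1,+2>, <-1,-2> — a geometric progression with ratio -1.
step 5: <-3,8> + <+1,+2> → <-2,10>
step 6: <-2,10> + <-1,-2> → <-3,8>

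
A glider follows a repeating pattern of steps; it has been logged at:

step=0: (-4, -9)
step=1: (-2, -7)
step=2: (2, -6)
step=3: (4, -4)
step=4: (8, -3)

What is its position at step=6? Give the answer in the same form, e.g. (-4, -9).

The moves between consecutive positions are (+2, +2), (+4, +1), (+2, +2), (+4, +1); they repeat the 2-cycle [(+2, +2), (+4, +1)].
step 5: apply (+2, +2) → (10, -1)
step 6: apply (+4, +1) → (14, 0)

(14, 0)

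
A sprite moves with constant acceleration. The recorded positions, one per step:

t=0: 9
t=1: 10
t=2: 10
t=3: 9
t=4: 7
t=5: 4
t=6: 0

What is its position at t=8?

-11

Taking differences between consecutive positions: +1, +0, -1, -2, -3, -4. These grow by -1 each step.
step 7: 0 − 5 → -5
step 8: -5 − 6 → -11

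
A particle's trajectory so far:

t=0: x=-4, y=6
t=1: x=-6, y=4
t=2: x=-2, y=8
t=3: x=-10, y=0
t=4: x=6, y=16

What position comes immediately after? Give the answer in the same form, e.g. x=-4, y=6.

Consecutive displacements (-2, -2), (+4, +4), (-8, -8), (+16, +16) scale by a factor of -2 each step.
step 5: x=6, y=16 + (-32, -32) → x=-26, y=-16

x=-26, y=-16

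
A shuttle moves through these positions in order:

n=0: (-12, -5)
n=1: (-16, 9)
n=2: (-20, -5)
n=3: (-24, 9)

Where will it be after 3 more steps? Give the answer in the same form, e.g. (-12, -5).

The first coordinate changes by -4 each step, so at step 6 it is -12 + 6·(-4) = -36.
The second coordinate repeats the cycle [-5, 9] with period 2; step 6 mod 2 = 0, giving -5.

(-36, -5)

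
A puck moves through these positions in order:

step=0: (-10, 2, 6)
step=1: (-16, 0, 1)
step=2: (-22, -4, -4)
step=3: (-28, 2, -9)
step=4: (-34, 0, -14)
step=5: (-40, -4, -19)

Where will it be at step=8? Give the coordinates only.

The first coordinate changes by -6 each step, so at step 8 it is -10 + 8·(-6) = -58.
The second coordinate repeats the cycle [2, 0, -4] with period 3; step 8 mod 3 = 2, giving -4.
The third coordinate changes by -5 each step, so at step 8 it is 6 + 8·(-5) = -34.

(-58, -4, -34)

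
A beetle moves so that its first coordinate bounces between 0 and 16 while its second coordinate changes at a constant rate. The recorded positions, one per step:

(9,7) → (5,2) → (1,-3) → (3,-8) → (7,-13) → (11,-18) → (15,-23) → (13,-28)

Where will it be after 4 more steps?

(3,-48)

The first coordinate travels 4 per step and bounces off the walls at 0 and 16.
  step 8: 13 → 9
  step 9: 9 → 5
  step 10: 5 → 1
  step 11: 1 → 3
The second coordinate changes by -5 each step: at step 11 it is -48.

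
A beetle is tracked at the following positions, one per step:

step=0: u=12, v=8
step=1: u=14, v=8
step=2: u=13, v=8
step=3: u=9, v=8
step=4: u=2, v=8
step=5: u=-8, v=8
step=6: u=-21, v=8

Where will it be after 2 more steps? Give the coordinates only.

u=-56, v=8

Successive displacements: (+2,+0), (-1,+0), (-4,+0), (-7,+0), (-10,+0), (-13,+0) — each changes by (-3,+0).
step 7: u=-21, v=8 + (-16,+0) → u=-37, v=8
step 8: u=-37, v=8 + (-19,+0) → u=-56, v=8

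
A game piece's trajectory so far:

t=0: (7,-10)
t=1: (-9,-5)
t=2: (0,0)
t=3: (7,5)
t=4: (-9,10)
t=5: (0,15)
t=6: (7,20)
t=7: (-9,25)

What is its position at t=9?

The first coordinate repeats the cycle [7, -9, 0] with period 3; step 9 mod 3 = 0, giving 7.
The second coordinate changes by +5 each step, so at step 9 it is -10 + 9·(5) = 35.

(7,35)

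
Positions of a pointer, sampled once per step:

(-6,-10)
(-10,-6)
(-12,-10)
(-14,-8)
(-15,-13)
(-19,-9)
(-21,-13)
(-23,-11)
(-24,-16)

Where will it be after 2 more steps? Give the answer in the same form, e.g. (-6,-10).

Step-to-step displacements: (-4,+4), (-2,-4), (-2,+2), (-1,-5), (-4,+4), (-2,-4), (-2,+2), (-1,-5) — a repeating cycle of length 4.
step 9: apply (-4,+4) → (-28,-12)
step 10: apply (-2,-4) → (-30,-16)

(-30,-16)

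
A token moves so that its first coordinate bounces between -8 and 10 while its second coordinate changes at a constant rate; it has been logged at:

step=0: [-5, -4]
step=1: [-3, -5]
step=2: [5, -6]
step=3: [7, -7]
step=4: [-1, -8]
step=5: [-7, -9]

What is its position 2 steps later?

[9, -11]

The first coordinate travels 8 per step and bounces off the walls at -8 and 10.
  step 6: -7 → 1
  step 7: 1 → 9
The second coordinate changes by -1 each step: at step 7 it is -11.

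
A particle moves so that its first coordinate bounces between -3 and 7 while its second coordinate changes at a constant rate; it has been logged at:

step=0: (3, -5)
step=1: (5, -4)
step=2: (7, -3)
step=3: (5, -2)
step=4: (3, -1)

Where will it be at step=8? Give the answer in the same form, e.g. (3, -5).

(-1, 3)

The first coordinate travels 2 per step and bounces off the walls at -3 and 7.
  step 5: 3 → 1
  step 6: 1 → -1
  step 7: -1 → -3
  step 8: -3 → -1
The second coordinate changes by +1 each step: at step 8 it is 3.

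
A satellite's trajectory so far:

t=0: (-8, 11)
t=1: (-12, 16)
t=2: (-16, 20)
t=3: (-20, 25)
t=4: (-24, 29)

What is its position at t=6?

(-32, 38)

The moves between consecutive positions are (-4, +5), (-4, +4), (-4, +5), (-4, +4); they repeat the 2-cycle [(-4, +5), (-4, +4)].
step 5: apply (-4, +5) → (-28, 34)
step 6: apply (-4, +4) → (-32, 38)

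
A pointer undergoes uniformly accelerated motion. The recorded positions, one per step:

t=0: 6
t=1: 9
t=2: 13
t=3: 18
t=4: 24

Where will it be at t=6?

39

Taking differences between consecutive positions: +3, +4, +5, +6. These grow by +1 each step.
step 5: 24 + 7 → 31
step 6: 31 + 8 → 39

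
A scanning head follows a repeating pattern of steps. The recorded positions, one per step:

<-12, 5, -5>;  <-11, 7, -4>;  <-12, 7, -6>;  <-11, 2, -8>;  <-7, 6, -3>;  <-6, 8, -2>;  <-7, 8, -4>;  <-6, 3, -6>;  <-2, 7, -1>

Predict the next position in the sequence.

<-1, 9, 0>

Differencing gives <+1, +2, +1>, <-1, +0, -2>, <+1, -5, -2>, <+4, +4, +5>, <+1, +2, +1>, <-1, +0, -2>, <+1, -5, -2>, <+4, +4, +5>. This is the pattern <+1, +2, +1>, <-1, +0, -2>, <+1, -5, -2>, <+4, +4, +5> repeated.
step 9: apply <+1, +2, +1> → <-1, 9, 0>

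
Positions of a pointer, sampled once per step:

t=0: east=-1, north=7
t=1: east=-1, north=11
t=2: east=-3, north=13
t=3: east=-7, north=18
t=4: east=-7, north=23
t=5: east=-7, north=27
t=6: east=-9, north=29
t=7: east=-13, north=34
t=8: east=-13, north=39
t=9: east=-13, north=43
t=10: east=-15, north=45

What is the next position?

east=-19, north=50

Step-to-step displacements: (+0, +4), (-2, +2), (-4, +5), (+0, +5), (+0, +4), (-2, +2), (-4, +5), (+0, +5), (+0, +4), (-2, +2) — a repeating cycle of length 4.
step 11: apply (-4, +5) → east=-19, north=50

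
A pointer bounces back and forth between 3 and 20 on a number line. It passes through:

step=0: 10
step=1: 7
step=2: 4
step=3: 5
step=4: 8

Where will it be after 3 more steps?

17

The value reflects between 3 and 20, moving 3 per step.
  step 5: 8 → 11
  step 6: 11 → 14
  step 7: 14 → 17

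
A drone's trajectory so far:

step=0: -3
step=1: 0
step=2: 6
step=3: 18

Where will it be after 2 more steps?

90

Consecutive displacements +3, +6, +12 scale by a factor of 2 each step.
step 4: 18 + 24 → 42
step 5: 42 + 48 → 90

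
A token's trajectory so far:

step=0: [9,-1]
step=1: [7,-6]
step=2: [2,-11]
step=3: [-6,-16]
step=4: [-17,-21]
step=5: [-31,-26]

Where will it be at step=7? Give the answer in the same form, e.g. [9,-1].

Taking differences between consecutive positions: [-2,-5], [-5,-5], [-8,-5], [-11,-5], [-14,-5]. These grow by [-3,+0] each step.
step 6: [-31,-26] + [-17,-5] → [-48,-31]
step 7: [-48,-31] + [-20,-5] → [-68,-36]

[-68,-36]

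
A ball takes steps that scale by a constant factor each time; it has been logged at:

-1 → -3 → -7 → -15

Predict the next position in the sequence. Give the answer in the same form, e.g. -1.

-31

Step-to-step displacements: -2, -4, -8; each is 2× the previous.
step 4: -15 − 16 → -31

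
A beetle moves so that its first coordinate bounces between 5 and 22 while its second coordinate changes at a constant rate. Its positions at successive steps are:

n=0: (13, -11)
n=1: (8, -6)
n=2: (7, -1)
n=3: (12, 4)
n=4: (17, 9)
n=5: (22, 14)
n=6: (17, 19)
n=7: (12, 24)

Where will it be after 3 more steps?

(13, 39)

The first coordinate reflects between 5 and 22, moving 5 per step.
  step 8: 12 → 7
  step 9: 7 → 8
  step 10: 8 → 13
The second coordinate changes by +5 each step: at step 10 it is 39.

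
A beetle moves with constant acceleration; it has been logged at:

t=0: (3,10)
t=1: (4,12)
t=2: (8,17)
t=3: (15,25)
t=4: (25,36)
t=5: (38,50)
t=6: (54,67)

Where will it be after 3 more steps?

First differences are (+1,+2), (+4,+5), (+7,+8), (+10,+11), (+13,+14), (+16,+17); their common second difference is (+3,+3) (constant acceleration).
step 7: (54,67) + (+19,+20) → (73,87)
step 8: (73,87) + (+22,+23) → (95,110)
step 9: (95,110) + (+25,+26) → (120,136)

(120,136)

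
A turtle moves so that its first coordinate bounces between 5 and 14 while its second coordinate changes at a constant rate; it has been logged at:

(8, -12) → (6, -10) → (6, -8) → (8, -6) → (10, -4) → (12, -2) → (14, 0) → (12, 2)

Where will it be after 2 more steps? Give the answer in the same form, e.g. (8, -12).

The first coordinate travels 2 per step and bounces off the walls at 5 and 14.
  step 8: 12 → 10
  step 9: 10 → 8
The second coordinate changes by +2 each step: at step 9 it is 6.

(8, 6)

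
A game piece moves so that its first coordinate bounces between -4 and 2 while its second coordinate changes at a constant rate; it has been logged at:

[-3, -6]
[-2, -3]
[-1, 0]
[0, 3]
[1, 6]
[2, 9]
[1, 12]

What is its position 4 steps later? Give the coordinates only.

[-3, 24]

The first coordinate travels 1 per step and bounces off the walls at -4 and 2.
  step 7: 1 → 0
  step 8: 0 → -1
  step 9: -1 → -2
  step 10: -2 → -3
The second coordinate changes by +3 each step: at step 10 it is 24.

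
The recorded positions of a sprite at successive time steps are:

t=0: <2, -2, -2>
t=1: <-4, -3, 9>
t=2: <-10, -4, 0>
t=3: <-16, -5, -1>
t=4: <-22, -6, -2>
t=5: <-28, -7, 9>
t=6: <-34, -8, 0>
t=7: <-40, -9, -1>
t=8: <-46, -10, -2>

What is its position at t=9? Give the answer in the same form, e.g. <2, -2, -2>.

<-52, -11, 9>

First: linear, -6 per step → -52 at step 9.
Second: linear, -1 per step → -11 at step 9.
Third: cycles through -2, 9, 0, -1 every 4 steps. Step 9 lands at position 1 of the cycle → 9.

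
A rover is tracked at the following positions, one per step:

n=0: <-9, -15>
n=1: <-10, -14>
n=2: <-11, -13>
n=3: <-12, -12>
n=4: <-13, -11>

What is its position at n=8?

<-17, -7>

Each step adds <-1, +1> to the position.
step 5: <-13, -11> + <-1, +1> → <-14, -10>
step 6: <-14, -10> + <-1, +1> → <-15, -9>
step 7: <-15, -9> + <-1, +1> → <-16, -8>
step 8: <-16, -8> + <-1, +1> → <-17, -7>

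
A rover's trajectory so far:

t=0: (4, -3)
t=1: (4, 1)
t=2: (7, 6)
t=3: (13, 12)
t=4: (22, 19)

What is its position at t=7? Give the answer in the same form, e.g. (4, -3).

Successive displacements: (+0, +4), (+3, +5), (+6, +6), (+9, +7) — each changes by (+3, +1).
step 5: (22, 19) + (+12, +8) → (34, 27)
step 6: (34, 27) + (+15, +9) → (49, 36)
step 7: (49, 36) + (+18, +10) → (67, 46)

(67, 46)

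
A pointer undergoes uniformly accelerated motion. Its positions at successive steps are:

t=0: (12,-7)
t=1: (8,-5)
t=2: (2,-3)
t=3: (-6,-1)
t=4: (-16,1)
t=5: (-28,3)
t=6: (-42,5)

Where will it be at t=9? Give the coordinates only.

(-96,11)

Taking differences between consecutive positions: (-4,+2), (-6,+2), (-8,+2), (-10,+2), (-12,+2), (-14,+2). These grow by (-2,+0) each step.
step 7: (-42,5) + (-16,+2) → (-58,7)
step 8: (-58,7) + (-18,+2) → (-76,9)
step 9: (-76,9) + (-20,+2) → (-96,11)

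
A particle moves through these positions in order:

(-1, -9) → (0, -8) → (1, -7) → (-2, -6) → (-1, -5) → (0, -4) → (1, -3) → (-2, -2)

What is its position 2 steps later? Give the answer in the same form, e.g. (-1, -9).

(0, 0)

First: cycles through -1, 0, 1, -2 every 4 steps. Step 9 lands at position 1 of the cycle → 0.
Second: linear, +1 per step → 0 at step 9.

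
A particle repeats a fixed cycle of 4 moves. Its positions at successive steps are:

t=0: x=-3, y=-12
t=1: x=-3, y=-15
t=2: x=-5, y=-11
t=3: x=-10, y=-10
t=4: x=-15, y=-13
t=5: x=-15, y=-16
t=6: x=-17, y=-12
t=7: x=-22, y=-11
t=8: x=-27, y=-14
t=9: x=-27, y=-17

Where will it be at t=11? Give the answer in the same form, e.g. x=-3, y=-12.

x=-34, y=-12

Step-to-step displacements: (+0,-3), (-2,+4), (-5,+1), (-5,-3), (+0,-3), (-2,+4), (-5,+1), (-5,-3), (+0,-3) — a repeating cycle of length 4.
step 10: apply (-2,+4) → x=-29, y=-13
step 11: apply (-5,+1) → x=-34, y=-12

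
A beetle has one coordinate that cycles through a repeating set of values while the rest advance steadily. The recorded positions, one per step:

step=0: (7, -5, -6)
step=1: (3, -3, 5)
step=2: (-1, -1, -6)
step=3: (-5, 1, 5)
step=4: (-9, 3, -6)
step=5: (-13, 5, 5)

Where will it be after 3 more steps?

First: linear, -4 per step → -25 at step 8.
Second: linear, +2 per step → 11 at step 8.
Third: cycles through -6, 5 every 2 steps. Step 8 lands at position 0 of the cycle → -6.

(-25, 11, -6)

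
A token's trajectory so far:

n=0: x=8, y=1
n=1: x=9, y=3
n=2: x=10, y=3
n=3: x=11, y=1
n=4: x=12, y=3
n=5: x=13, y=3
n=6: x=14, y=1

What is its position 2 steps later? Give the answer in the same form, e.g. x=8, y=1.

x=16, y=3

The x coordinate changes by +1 each step, so at step 8 it is 8 + 8·(1) = 16.
The y coordinate repeats the cycle [1, 3, 3] with period 3; step 8 mod 3 = 2, giving 3.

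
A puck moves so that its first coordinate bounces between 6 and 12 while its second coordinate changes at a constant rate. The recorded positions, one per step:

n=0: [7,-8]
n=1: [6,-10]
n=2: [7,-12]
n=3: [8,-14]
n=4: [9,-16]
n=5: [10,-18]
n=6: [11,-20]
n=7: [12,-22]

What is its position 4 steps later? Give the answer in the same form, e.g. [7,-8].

The first coordinate reflects between 6 and 12, moving 1 per step.
  step 8: 12 → 11
  step 9: 11 → 10
  step 10: 10 → 9
  step 11: 9 → 8
The second coordinate changes by -2 each step: at step 11 it is -30.

[8,-30]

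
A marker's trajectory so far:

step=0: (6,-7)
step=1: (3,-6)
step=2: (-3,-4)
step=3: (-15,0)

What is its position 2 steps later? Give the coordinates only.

(-87,24)

Consecutive displacements (-3,+1), (-6,+2), (-12,+4) scale by a factor of 2 each step.
step 4: (-15,0) + (-24,+8) → (-39,8)
step 5: (-39,8) + (-48,+16) → (-87,24)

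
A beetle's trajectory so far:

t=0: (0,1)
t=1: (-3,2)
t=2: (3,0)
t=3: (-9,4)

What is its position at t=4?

(15,-4)

Step-to-step displacements: (-3,+1), (+6,-2), (-12,+4); each is -2× the previous.
step 4: (-9,4) + (+24,-8) → (15,-4)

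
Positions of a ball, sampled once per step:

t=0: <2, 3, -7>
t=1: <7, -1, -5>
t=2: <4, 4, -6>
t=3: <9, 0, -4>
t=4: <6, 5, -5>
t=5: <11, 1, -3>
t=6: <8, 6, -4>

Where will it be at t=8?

The moves between consecutive positions are <+5, -4, +2>, <-3, +5, -1>, <+5, -4, +2>, <-3, +5, -1>, <+5, -4, +2>, <-3, +5, -1>; they repeat the 2-cycle [<+5, -4, +2>, <-3, +5, -1>].
step 7: apply <+5, -4, +2> → <13, 2, -2>
step 8: apply <-3, +5, -1> → <10, 7, -3>

<10, 7, -3>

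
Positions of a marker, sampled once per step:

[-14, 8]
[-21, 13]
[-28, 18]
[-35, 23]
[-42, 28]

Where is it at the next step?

[-49, 33]

Constant displacement of [-7, +5] per step.
step 5: [-42, 28] + [-7, +5] → [-49, 33]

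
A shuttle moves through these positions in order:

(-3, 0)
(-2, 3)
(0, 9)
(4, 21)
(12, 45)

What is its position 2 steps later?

(60, 189)

Consecutive displacements (+1, +3), (+2, +6), (+4, +12), (+8, +24) scale by a factor of 2 each step.
step 5: (12, 45) + (+16, +48) → (28, 93)
step 6: (28, 93) + (+32, +96) → (60, 189)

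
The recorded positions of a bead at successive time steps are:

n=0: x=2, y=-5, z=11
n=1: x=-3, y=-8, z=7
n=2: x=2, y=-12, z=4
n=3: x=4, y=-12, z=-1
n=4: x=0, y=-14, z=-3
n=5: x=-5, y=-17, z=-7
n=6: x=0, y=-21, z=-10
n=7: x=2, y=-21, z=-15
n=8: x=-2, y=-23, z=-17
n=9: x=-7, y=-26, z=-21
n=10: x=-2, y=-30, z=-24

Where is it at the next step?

x=0, y=-30, z=-29

Differencing gives (-5, -3, -4), (+5, -4, -3), (+2, +0, -5), (-4, -2, -2), (-5, -3, -4), (+5, -4, -3), (+2, +0, -5), (-4, -2, -2), (-5, -3, -4), (+5, -4, -3). This is the pattern (-5, -3, -4), (+5, -4, -3), (+2, +0, -5), (-4, -2, -2) repeated.
step 11: apply (+2, +0, -5) → x=0, y=-30, z=-29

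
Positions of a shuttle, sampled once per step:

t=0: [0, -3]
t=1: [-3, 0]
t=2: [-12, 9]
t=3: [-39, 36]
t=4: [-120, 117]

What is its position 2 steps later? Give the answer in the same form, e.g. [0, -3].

Step-to-step displacements: [-3, +3], [-9, +9], [-27, +27], [-81, +81]; each is 3× the previous.
step 5: [-120, 117] + [-243, +243] → [-363, 360]
step 6: [-363, 360] + [-729, +729] → [-1092, 1089]

[-1092, 1089]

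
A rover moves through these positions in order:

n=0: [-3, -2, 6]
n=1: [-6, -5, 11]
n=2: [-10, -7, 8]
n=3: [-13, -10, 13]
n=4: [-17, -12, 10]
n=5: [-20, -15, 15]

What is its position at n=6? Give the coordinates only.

The moves between consecutive positions are [-3, -3, +5], [-4, -2, -3], [-3, -3, +5], [-4, -2, -3], [-3, -3, +5]; they repeat the 2-cycle [[-3, -3, +5], [-4, -2, -3]].
step 6: apply [-4, -2, -3] → [-24, -17, 12]

[-24, -17, 12]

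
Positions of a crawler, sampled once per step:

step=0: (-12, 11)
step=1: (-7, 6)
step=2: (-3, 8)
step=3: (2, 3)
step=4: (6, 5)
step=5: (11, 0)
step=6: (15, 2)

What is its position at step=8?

Step-to-step displacements: (+5, -5), (+4, +2), (+5, -5), (+4, +2), (+5, -5), (+4, +2) — a repeating cycle of length 2.
step 7: apply (+5, -5) → (20, -3)
step 8: apply (+4, +2) → (24, -1)

(24, -1)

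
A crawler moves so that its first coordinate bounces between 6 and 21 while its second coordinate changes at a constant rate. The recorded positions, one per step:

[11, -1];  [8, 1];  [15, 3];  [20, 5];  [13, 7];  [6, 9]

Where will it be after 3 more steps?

The first coordinate reflects between 6 and 21, moving 7 per step.
  step 6: 6 → 13
  step 7: 13 → 20
  step 8: 20 → 15
The second coordinate changes by +2 each step: at step 8 it is 15.

[15, 15]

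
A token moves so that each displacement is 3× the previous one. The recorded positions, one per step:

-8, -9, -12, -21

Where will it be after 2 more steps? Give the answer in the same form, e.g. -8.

Step-to-step displacements: -1, -3, -9; each is 3× the previous.
step 4: -21 − 27 → -48
step 5: -48 − 81 → -129

-129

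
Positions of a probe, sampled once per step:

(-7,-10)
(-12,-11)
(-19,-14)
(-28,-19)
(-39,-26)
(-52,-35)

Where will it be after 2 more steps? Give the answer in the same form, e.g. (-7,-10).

Taking differences between consecutive positions: (-5,-1), (-7,-3), (-9,-5), (-11,-7), (-13,-9). These grow by (-2,-2) each step.
step 6: (-52,-35) + (-15,-11) → (-67,-46)
step 7: (-67,-46) + (-17,-13) → (-84,-59)

(-84,-59)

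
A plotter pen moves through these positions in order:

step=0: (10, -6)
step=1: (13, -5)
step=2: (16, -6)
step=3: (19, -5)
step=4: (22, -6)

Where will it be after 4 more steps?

(34, -6)

The first coordinate changes by +3 each step, so at step 8 it is 10 + 8·(3) = 34.
The second coordinate repeats the cycle [-6, -5] with period 2; step 8 mod 2 = 0, giving -6.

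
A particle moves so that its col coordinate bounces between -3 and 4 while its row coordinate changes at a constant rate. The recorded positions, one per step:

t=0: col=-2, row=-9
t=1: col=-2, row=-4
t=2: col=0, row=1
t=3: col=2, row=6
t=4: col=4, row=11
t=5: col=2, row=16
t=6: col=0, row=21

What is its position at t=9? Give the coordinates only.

col=0, row=36

The col coordinate reflects between -3 and 4, moving 2 per step.
  step 7: 0 → -2
  step 8: -2 → -2
  step 9: -2 → 0
The row coordinate changes by +5 each step: at step 9 it is 36.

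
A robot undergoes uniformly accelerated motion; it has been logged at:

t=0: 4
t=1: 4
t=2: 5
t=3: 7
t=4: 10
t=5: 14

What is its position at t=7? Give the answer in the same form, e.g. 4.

25

First differences are +0, +1, +2, +3, +4; their common second difference is +1 (constant acceleration).
step 6: 14 + 5 → 19
step 7: 19 + 6 → 25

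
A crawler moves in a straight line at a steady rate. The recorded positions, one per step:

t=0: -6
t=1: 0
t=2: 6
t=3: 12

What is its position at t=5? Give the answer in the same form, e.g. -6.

24

Constant displacement of +6 per step.
step 4: 12 + 6 → 18
step 5: 18 + 6 → 24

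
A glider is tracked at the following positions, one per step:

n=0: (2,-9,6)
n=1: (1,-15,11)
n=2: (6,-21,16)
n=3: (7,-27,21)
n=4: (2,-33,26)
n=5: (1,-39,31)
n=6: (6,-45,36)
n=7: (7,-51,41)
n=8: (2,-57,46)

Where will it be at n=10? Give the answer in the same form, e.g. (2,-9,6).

The first coordinate repeats the cycle [2, 1, 6, 7] with period 4; step 10 mod 4 = 2, giving 6.
The second coordinate changes by -6 each step, so at step 10 it is -9 + 10·(-6) = -69.
The third coordinate changes by +5 each step, so at step 10 it is 6 + 10·(5) = 56.

(6,-69,56)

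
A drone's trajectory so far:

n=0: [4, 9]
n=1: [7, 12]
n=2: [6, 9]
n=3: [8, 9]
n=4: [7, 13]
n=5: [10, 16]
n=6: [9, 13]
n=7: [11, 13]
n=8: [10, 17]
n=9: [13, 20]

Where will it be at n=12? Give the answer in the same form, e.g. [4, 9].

[13, 21]

Differencing gives [+3, +3], [-1, -3], [+2, +0], [-1, +4], [+3, +3], [-1, -3], [+2, +0], [-1, +4], [+3, +3]. This is the pattern [+3, +3], [-1, -3], [+2, +0], [-1, +4] repeated.
step 10: apply [-1, -3] → [12, 17]
step 11: apply [+2, +0] → [14, 17]
step 12: apply [-1, +4] → [13, 21]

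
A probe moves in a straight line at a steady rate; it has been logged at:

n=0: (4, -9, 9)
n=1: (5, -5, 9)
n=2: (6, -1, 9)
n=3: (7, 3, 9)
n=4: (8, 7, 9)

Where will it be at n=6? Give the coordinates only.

Each step adds (+1, +4, +0) to the position.
step 5: (8, 7, 9) + (+1, +4, +0) → (9, 11, 9)
step 6: (9, 11, 9) + (+1, +4, +0) → (10, 15, 9)

(10, 15, 9)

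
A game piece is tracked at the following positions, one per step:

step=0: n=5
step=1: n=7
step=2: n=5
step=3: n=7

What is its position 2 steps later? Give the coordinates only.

Consecutive displacements +2, -2, +2 scale by a factor of -1 each step.
step 4: 7 − 2 → n=5
step 5: 5 + 2 → n=7

n=7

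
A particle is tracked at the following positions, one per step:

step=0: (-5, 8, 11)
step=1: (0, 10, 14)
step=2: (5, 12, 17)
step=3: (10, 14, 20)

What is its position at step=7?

Constant displacement of (+5, +2, +3) per step.
step 4: (10, 14, 20) + (+5, +2, +3) → (15, 16, 23)
step 5: (15, 16, 23) + (+5, +2, +3) → (20, 18, 26)
step 6: (20, 18, 26) + (+5, +2, +3) → (25, 20, 29)
step 7: (25, 20, 29) + (+5, +2, +3) → (30, 22, 32)

(30, 22, 32)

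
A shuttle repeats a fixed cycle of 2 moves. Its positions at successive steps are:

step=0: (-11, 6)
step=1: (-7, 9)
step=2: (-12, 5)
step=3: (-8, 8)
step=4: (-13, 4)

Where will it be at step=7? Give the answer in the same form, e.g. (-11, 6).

(-10, 6)

The moves between consecutive positions are (+4, +3), (-5, -4), (+4, +3), (-5, -4); they repeat the 2-cycle [(+4, +3), (-5, -4)].
step 5: apply (+4, +3) → (-9, 7)
step 6: apply (-5, -4) → (-14, 3)
step 7: apply (+4, +3) → (-10, 6)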